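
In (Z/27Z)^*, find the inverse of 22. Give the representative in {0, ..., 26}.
Apply the extended Euclidean algorithm to (27, 22), tracking rows (r, s, t) with s·27 + t·22 = r. Each division r_prev = q·r_cur + r_new produces the new row as (previous row) − q·(current row):
  row A: (27, 1, 0)   [1·27 + 0·22 = 27]
  row B: (22, 0, 1)   [0·27 + 1·22 = 22]
  27 = 1·22 + 5   → row C = row A − 1·row B = (5, 1, −1)   [check: 1·27 − 1·22 = 5]
  22 = 4·5 + 2   → row D = row B − 4·row C = (2, −4, 5)   [check: −4·27 + 5·22 = 2]
  5 = 2·2 + 1   → row E = row C − 2·row D = (1, 9, −11)   [check: 9·27 − 11·22 = 1]
  2 = 2·1 + 0   → remainder 0, stop. gcd = 1 (last nonzero row E).
The gcd is 1, so 22 is invertible mod 27. The last nonzero row gives 9·27 − 11·22 = 1, so t = −11. So 22^(−1) ≡ −11 ≡ 16 (mod 27). Verify: 22 · 16 = 352 ≡ 1 (mod 27). ✓

Final answer: 22^(−1) ≡ 16 (mod 27)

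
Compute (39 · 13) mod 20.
7

Reduce the factors first: 39 ≡ 19 (mod 20), so 39 · 13 ≡ 19 · 13 (mod 20). 19 · 13 = 247. Dividing by 20: 247 = 12·20 + 7. So (39 · 13) mod 20 = 7.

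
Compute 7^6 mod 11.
4

Use repeated squaring. Binary(6) = 110. Walk through the bits of the exponent 6 left-to-right: at each bit after the leading one, square the running value, then multiply by 7 if the bit is 1 (always reducing mod 11):
  bit 1 = 1 (leading): start with 7.
  bit 2 = 1: square 7^2 = 49 ≡ 5; bit is 1, so multiply 5·7 = 35 ≡ 2 (mod 11).
  bit 3 = 0: square 2^2 = 4 (mod 11).
Final value: 7^6 ≡ 4 (mod 11).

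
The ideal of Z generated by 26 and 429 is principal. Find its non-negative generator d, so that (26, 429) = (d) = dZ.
In the PID Z, (a, b) is generated by gcd(a, b). Compute gcd(429, 26) with the extended Euclidean algorithm, tracking rows (r, s, t) with s·429 + t·26 = r:
  row A: (429, 1, 0)   [1·429 + 0·26 = 429]
  row B: (26, 0, 1)   [0·429 + 1·26 = 26]
  429 = 16·26 + 13   → row C = row A − 16·row B = (13, 1, −16)   [check: 1·429 − 16·26 = 13]
  26 = 2·13 + 0   → remainder 0, stop. gcd = 13 (last nonzero row C).
So gcd(26, 429) = 13, with Bézout identity 1·429 − 16·26 = 13. Containment (⊇): the Bézout identity exhibits 13 as an element of (26, 429), giving (13) ⊆ (26, 429). Containment (⊆): since 13 | 26 and 13 | 429 (26 = 13·2, 429 = 13·33), every Z-linear combination of 26 and 429 is divisible by 13, so (26, 429) ⊆ (13). Therefore (26, 429) = (13), d = 13.

Final answer: (26, 429) = (13); d = 13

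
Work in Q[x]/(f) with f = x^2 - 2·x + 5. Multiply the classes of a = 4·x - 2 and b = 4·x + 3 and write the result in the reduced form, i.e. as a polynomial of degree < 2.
First multiply in Q[x] without reducing: a · b = 16·x^2 + 4·x - 6. Now divide by f(x) = x^2 - 2·x + 5, eliminating the leading term at each step:
  leading term 16·x^2: subtract (16)·f(x) = 16·x^2 - 32·x + 80, leaving 36·x - 86
The degree is now < 2, so this is the remainder. Hence a · b ≡ 36·x - 86 in Q[x]/(f).

Final answer: a · b ≡ 36·x - 86 (mod f(x))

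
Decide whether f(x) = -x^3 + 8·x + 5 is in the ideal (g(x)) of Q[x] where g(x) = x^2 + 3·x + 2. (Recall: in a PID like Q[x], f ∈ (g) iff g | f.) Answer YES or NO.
In Q[x] the ideal (g) consists of all multiples of g, so f ∈ (g) iff g | f, i.e. iff the remainder of f on division by g is 0. Divide f by g (g is monic, so eliminate the leading term of the running remainder at each step):
  leading term -x^3: subtract (-x)·g(x) = -x^3 - 3·x^2 - 2·x, leaving 3·x^2 + 10·x + 5
  leading term 3·x^2: subtract (3)·g(x) = 3·x^2 + 9·x + 6, leaving x - 1
The remainder r(x) = x - 1 ≠ 0 (and deg r < deg g), so g ∤ f, i.e. f ∉ (g).

Final answer: NO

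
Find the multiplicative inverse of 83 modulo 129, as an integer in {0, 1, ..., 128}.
83^(−1) ≡ 14 (mod 129)

Apply the extended Euclidean algorithm to (129, 83), tracking rows (r, s, t) with s·129 + t·83 = r. Each division r_prev = q·r_cur + r_new produces the new row as (previous row) − q·(current row):
  row A: (129, 1, 0)   [1·129 + 0·83 = 129]
  row B: (83, 0, 1)   [0·129 + 1·83 = 83]
  129 = 1·83 + 46   → row C = row A − 1·row B = (46, 1, −1)   [check: 1·129 − 1·83 = 46]
  83 = 1·46 + 37   → row D = row B − 1·row C = (37, −1, 2)   [check: −1·129 + 2·83 = 37]
  46 = 1·37 + 9   → row E = row C − 1·row D = (9, 2, −3)   [check: 2·129 − 3·83 = 9]
  37 = 4·9 + 1   → row F = row D − 4·row E = (1, −9, 14)   [check: −9·129 + 14·83 = 1]
  9 = 9·1 + 0   → remainder 0, stop. gcd = 1 (last nonzero row F).
The gcd is 1, so 83 is invertible mod 129. The last nonzero row gives −9·129 + 14·83 = 1, so t = 14. So 83^(−1) ≡ 14 (mod 129). Verify: 83 · 14 = 1162 ≡ 1 (mod 129). ✓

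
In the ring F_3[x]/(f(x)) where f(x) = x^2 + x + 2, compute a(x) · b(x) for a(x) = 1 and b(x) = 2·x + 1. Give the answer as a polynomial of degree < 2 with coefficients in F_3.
a · b ≡ 2·x + 1 (mod f(x))

Multiply as integer polynomials: a · b = 2·x + 1. Reducing coefficients mod 3: a · b ≡ 2·x + 1. This already has degree < 2, so no reduction by f is needed. Hence a · b ≡ 2·x + 1 in F_3[x]/(f).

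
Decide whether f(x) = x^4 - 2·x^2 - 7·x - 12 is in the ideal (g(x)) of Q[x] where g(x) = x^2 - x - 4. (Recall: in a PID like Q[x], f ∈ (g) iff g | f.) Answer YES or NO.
In Q[x] the ideal (g) consists of all multiples of g, so f ∈ (g) iff g | f, i.e. iff the remainder of f on division by g is 0. Divide f by g (g is monic, so eliminate the leading term of the running remainder at each step):
  leading term x^4: subtract (x^2)·g(x) = x^4 - x^3 - 4·x^2, leaving x^3 + 2·x^2 - 7·x - 12
  leading term x^3: subtract (x)·g(x) = x^3 - x^2 - 4·x, leaving 3·x^2 - 3·x - 12
  leading term 3·x^2: subtract (3)·g(x) = 3·x^2 - 3·x - 12, leaving 0
The remainder is 0, so f(x) = g(x) · h(x) with h(x) = x^2 + x + 3. Hence g | f, i.e. f ∈ (g).

Final answer: YES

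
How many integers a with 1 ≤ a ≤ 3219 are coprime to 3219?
The number of a ∈ {1, ..., 3219} with gcd(a, 3219) = 1 is by definition Euler's totient φ(3219). φ is multiplicative, with φ(p^e) = p^e − p^(e−1). Factorise 3219 = 3 · 29 · 37. Then
  φ(3219) = (3 − 1) · (29 − 1) · (37 − 1) = 2 · 28 · 36 = 2016.
So there are 2016 such integers.

Final answer: 2016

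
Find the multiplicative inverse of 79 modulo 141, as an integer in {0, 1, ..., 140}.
Apply the extended Euclidean algorithm to (141, 79), tracking rows (r, s, t) with s·141 + t·79 = r. Each division r_prev = q·r_cur + r_new produces the new row as (previous row) − q·(current row):
  row A: (141, 1, 0)   [1·141 + 0·79 = 141]
  row B: (79, 0, 1)   [0·141 + 1·79 = 79]
  141 = 1·79 + 62   → row C = row A − 1·row B = (62, 1, −1)   [check: 1·141 − 1·79 = 62]
  79 = 1·62 + 17   → row D = row B − 1·row C = (17, −1, 2)   [check: −1·141 + 2·79 = 17]
  62 = 3·17 + 11   → row E = row C − 3·row D = (11, 4, −7)   [check: 4·141 − 7·79 = 11]
  17 = 1·11 + 6   → row F = row D − 1·row E = (6, −5, 9)   [check: −5·141 + 9·79 = 6]
  11 = 1·6 + 5   → row G = row E − 1·row F = (5, 9, −16)   [check: 9·141 − 16·79 = 5]
  6 = 1·5 + 1   → row H = row F − 1·row G = (1, −14, 25)   [check: −14·141 + 25·79 = 1]
  5 = 5·1 + 0   → remainder 0, stop. gcd = 1 (last nonzero row H).
The gcd is 1, so 79 is invertible mod 141. The last nonzero row gives −14·141 + 25·79 = 1, so t = 25. So 79^(−1) ≡ 25 (mod 141). Verify: 79 · 25 = 1975 ≡ 1 (mod 141). ✓

Final answer: 79^(−1) ≡ 25 (mod 141)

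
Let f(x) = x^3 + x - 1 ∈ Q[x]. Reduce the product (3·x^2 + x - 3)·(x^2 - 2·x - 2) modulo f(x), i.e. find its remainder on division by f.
a · b ≡ -14·x^2 + 12·x + 1 (mod f(x))

First multiply in Q[x] without reducing: a · b = 3·x^4 - 5·x^3 - 11·x^2 + 4·x + 6. Now divide by f(x) = x^3 + x - 1, eliminating the leading term at each step:
  leading term 3·x^4: subtract (3·x)·f(x) = 3·x^4 + 3·x^2 - 3·x, leaving -5·x^3 - 14·x^2 + 7·x + 6
  leading term -5·x^3: subtract (-5)·f(x) = -5·x^3 - 5·x + 5, leaving -14·x^2 + 12·x + 1
The degree is now < 3, so this is the remainder. Hence a · b ≡ -14·x^2 + 12·x + 1 in Q[x]/(f).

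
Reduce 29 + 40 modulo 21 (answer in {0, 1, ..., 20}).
Reduce the summands first: 29 ≡ 8, 40 ≡ 19 (mod 21), so 29 + 40 ≡ 8 + 19 (mod 21). 8 + 19 = 27; 27 = 1·21 + 6, so (29 + 40) mod 21 = 6.

Final answer: 6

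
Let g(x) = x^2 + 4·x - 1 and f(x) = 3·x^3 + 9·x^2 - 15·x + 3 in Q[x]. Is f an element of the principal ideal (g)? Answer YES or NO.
YES

In Q[x] the ideal (g) consists of all multiples of g, so f ∈ (g) iff g | f, i.e. iff the remainder of f on division by g is 0. Divide f by g (g is monic, so eliminate the leading term of the running remainder at each step):
  leading term 3·x^3: subtract (3·x)·g(x) = 3·x^3 + 12·x^2 - 3·x, leaving -3·x^2 - 12·x + 3
  leading term -3·x^2: subtract (-3)·g(x) = -3·x^2 - 12·x + 3, leaving 0
The remainder is 0, so f(x) = g(x) · h(x) with h(x) = 3·x - 3. Hence g | f, i.e. f ∈ (g).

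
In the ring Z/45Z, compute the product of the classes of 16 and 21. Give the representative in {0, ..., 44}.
Both factors are already reduced mod 45. 16 · 21 = 336. Dividing by 45: 336 = 7·45 + 21. So (16 · 21) mod 45 = 21.

Final answer: 21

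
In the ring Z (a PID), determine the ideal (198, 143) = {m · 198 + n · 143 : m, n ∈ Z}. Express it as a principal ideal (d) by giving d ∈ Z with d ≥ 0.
In the PID Z, (a, b) is generated by gcd(a, b). Compute gcd(198, 143) with the extended Euclidean algorithm, tracking rows (r, s, t) with s·198 + t·143 = r:
  row A: (198, 1, 0)   [1·198 + 0·143 = 198]
  row B: (143, 0, 1)   [0·198 + 1·143 = 143]
  198 = 1·143 + 55   → row C = row A − 1·row B = (55, 1, −1)   [check: 1·198 − 1·143 = 55]
  143 = 2·55 + 33   → row D = row B − 2·row C = (33, −2, 3)   [check: −2·198 + 3·143 = 33]
  55 = 1·33 + 22   → row E = row C − 1·row D = (22, 3, −4)   [check: 3·198 − 4·143 = 22]
  33 = 1·22 + 11   → row F = row D − 1·row E = (11, −5, 7)   [check: −5·198 + 7·143 = 11]
  22 = 2·11 + 0   → remainder 0, stop. gcd = 11 (last nonzero row F).
So gcd(198, 143) = 11, with Bézout identity −5·198 + 7·143 = 11. Containment (⊇): the Bézout identity exhibits 11 as an element of (198, 143), giving (11) ⊆ (198, 143). Containment (⊆): since 11 | 198 and 11 | 143 (198 = 11·18, 143 = 11·13), every Z-linear combination of 198 and 143 is divisible by 11, so (198, 143) ⊆ (11). Therefore (198, 143) = (11), d = 11.

Final answer: (198, 143) = (11); d = 11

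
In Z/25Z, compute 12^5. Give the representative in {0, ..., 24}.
Use repeated squaring. Binary(5) = 101. Walk through the bits of the exponent 5 left-to-right: at each bit after the leading one, square the running value, then multiply by 12 if the bit is 1 (always reducing mod 25):
  bit 1 = 1 (leading): start with 12.
  bit 2 = 0: square 12^2 = 144 ≡ 19 (mod 25).
  bit 3 = 1: square 19^2 = 361 ≡ 11; bit is 1, so multiply 11·12 = 132 ≡ 7 (mod 25).
Final value: 12^5 ≡ 7 (mod 25).

Final answer: 7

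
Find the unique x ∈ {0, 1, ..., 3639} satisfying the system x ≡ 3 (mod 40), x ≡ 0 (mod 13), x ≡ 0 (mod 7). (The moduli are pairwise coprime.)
x ≡ 3003 (mod 3640); the representative in [0, 3640) is 3003

The moduli 40, 13, 7 are pairwise coprime, so by the CRT there is a unique solution mod 40·13·7 = 3640.
Solve by successive substitution. Start with x ≡ 3 (mod 40).
  Combine with x ≡ 0 (mod 13): write x = 3 + 40·t and require 3 + 40·t ≡ 0 (mod 13), i.e. 40·t ≡ 0 − 3 ≡ 10 (mod 13). Since 40^(−1) ≡ 1 (mod 13) (40 ≡ 1 (mod 13)), t ≡ 1·10 ≡ 10 (mod 13). So x ≡ 3 + 40·10 = 403 (mod 520).
  Combine with x ≡ 0 (mod 7): write x = 403 + 520·t and require 403 + 520·t ≡ 0 (mod 7), i.e. 520·t ≡ 0 − 403 ≡ 3 (mod 7). Since 520^(−1) ≡ 4 (mod 7) (520 ≡ 2 (mod 7)), t ≡ 4·3 ≡ 5 (mod 7). So x ≡ 403 + 520·5 = 3003 (mod 3640).
Unique solution in [0, 3640): x = 3003.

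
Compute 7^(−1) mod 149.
Apply the extended Euclidean algorithm to (149, 7), tracking rows (r, s, t) with s·149 + t·7 = r. Each division r_prev = q·r_cur + r_new produces the new row as (previous row) − q·(current row):
  row A: (149, 1, 0)   [1·149 + 0·7 = 149]
  row B: (7, 0, 1)   [0·149 + 1·7 = 7]
  149 = 21·7 + 2   → row C = row A − 21·row B = (2, 1, −21)   [check: 1·149 − 21·7 = 2]
  7 = 3·2 + 1   → row D = row B − 3·row C = (1, −3, 64)   [check: −3·149 + 64·7 = 1]
  2 = 2·1 + 0   → remainder 0, stop. gcd = 1 (last nonzero row D).
The gcd is 1, so 7 is invertible mod 149. The last nonzero row gives −3·149 + 64·7 = 1, so t = 64. So 7^(−1) ≡ 64 (mod 149). Verify: 7 · 64 = 448 ≡ 1 (mod 149). ✓

Final answer: 7^(−1) ≡ 64 (mod 149)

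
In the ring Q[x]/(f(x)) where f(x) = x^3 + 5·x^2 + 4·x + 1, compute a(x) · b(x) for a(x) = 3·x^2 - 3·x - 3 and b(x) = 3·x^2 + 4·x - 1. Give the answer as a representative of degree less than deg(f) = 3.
First multiply in Q[x] without reducing: a · b = 9·x^4 + 3·x^3 - 24·x^2 - 9·x + 3. Now divide by f(x) = x^3 + 5·x^2 + 4·x + 1, eliminating the leading term at each step:
  leading term 9·x^4: subtract (9·x)·f(x) = 9·x^4 + 45·x^3 + 36·x^2 + 9·x, leaving -42·x^3 - 60·x^2 - 18·x + 3
  leading term -42·x^3: subtract (-42)·f(x) = -42·x^3 - 210·x^2 - 168·x - 42, leaving 150·x^2 + 150·x + 45
The degree is now < 3, so this is the remainder. Hence a · b ≡ 150·x^2 + 150·x + 45 in Q[x]/(f).

Final answer: a · b ≡ 150·x^2 + 150·x + 45 (mod f(x))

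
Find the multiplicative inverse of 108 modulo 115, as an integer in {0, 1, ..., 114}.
Apply the extended Euclidean algorithm to (115, 108), tracking rows (r, s, t) with s·115 + t·108 = r. Each division r_prev = q·r_cur + r_new produces the new row as (previous row) − q·(current row):
  row A: (115, 1, 0)   [1·115 + 0·108 = 115]
  row B: (108, 0, 1)   [0·115 + 1·108 = 108]
  115 = 1·108 + 7   → row C = row A − 1·row B = (7, 1, −1)   [check: 1·115 − 1·108 = 7]
  108 = 15·7 + 3   → row D = row B − 15·row C = (3, −15, 16)   [check: −15·115 + 16·108 = 3]
  7 = 2·3 + 1   → row E = row C − 2·row D = (1, 31, −33)   [check: 31·115 − 33·108 = 1]
  3 = 3·1 + 0   → remainder 0, stop. gcd = 1 (last nonzero row E).
The gcd is 1, so 108 is invertible mod 115. The last nonzero row gives 31·115 − 33·108 = 1, so t = −33. So 108^(−1) ≡ −33 ≡ 82 (mod 115). Verify: 108 · 82 = 8856 ≡ 1 (mod 115). ✓

Final answer: 108^(−1) ≡ 82 (mod 115)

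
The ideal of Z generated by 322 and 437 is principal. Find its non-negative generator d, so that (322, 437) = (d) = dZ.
In the PID Z, (a, b) is generated by gcd(a, b). Compute gcd(437, 322) with the extended Euclidean algorithm, tracking rows (r, s, t) with s·437 + t·322 = r:
  row A: (437, 1, 0)   [1·437 + 0·322 = 437]
  row B: (322, 0, 1)   [0·437 + 1·322 = 322]
  437 = 1·322 + 115   → row C = row A − 1·row B = (115, 1, −1)   [check: 1·437 − 1·322 = 115]
  322 = 2·115 + 92   → row D = row B − 2·row C = (92, −2, 3)   [check: −2·437 + 3·322 = 92]
  115 = 1·92 + 23   → row E = row C − 1·row D = (23, 3, −4)   [check: 3·437 − 4·322 = 23]
  92 = 4·23 + 0   → remainder 0, stop. gcd = 23 (last nonzero row E).
So gcd(322, 437) = 23, with Bézout identity 3·437 − 4·322 = 23. Containment (⊇): the Bézout identity exhibits 23 as an element of (322, 437), giving (23) ⊆ (322, 437). Containment (⊆): since 23 | 322 and 23 | 437 (322 = 23·14, 437 = 23·19), every Z-linear combination of 322 and 437 is divisible by 23, so (322, 437) ⊆ (23). Therefore (322, 437) = (23), d = 23.

Final answer: (322, 437) = (23); d = 23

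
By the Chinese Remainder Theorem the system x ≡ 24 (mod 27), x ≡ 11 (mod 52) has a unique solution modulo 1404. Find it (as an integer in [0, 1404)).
x ≡ 375 (mod 1404); the representative in [0, 1404) is 375

The moduli 27, 52 are pairwise coprime, so by the CRT there is a unique solution mod 27·52 = 1404.
Solve by successive substitution. Start with x ≡ 24 (mod 27).
  Combine with x ≡ 11 (mod 52): write x = 24 + 27·t and require 24 + 27·t ≡ 11 (mod 52), i.e. 27·t ≡ 11 − 24 ≡ 39 (mod 52). Since 27^(−1) ≡ 27 (mod 52), t ≡ 27·39 ≡ 13 (mod 52). So x ≡ 24 + 27·13 = 375 (mod 1404).
Unique solution in [0, 1404): x = 375.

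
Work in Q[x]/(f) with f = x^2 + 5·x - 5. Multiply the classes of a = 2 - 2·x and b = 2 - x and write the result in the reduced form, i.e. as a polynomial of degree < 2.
First multiply in Q[x] without reducing: a · b = 2·x^2 - 6·x + 4. Now divide by f(x) = x^2 + 5·x - 5, eliminating the leading term at each step:
  leading term 2·x^2: subtract (2)·f(x) = 2·x^2 + 10·x - 10, leaving 14 - 16·x
The degree is now < 2, so this is the remainder. Hence a · b ≡ 14 - 16·x in Q[x]/(f).

Final answer: a · b ≡ 14 - 16·x (mod f(x))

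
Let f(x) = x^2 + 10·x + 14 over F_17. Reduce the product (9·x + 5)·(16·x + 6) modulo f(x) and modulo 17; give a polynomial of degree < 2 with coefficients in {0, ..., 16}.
a · b ≡ 3·x + 3 (mod f(x))

Multiply as integer polynomials: a · b = 144·x^2 + 134·x + 30. Reducing coefficients mod 17: a · b ≡ 8·x^2 + 15·x + 13. Now divide by f(x) = x^2 + 10·x + 14 in F_17[x], eliminating the leading term at each step:
  leading term 8·x^2: subtract (8)·f(x) = 8·x^2 + 12·x + 10, leaving 3·x + 3 (coefficients mod 17)
The degree is now < 2, so this is the remainder. Hence a · b ≡ 3·x + 3 in F_17[x]/(f).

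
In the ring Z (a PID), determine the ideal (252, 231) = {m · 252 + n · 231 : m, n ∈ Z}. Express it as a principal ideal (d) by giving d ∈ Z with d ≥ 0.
In the PID Z, (a, b) is generated by gcd(a, b). Compute gcd(252, 231) with the extended Euclidean algorithm, tracking rows (r, s, t) with s·252 + t·231 = r:
  row A: (252, 1, 0)   [1·252 + 0·231 = 252]
  row B: (231, 0, 1)   [0·252 + 1·231 = 231]
  252 = 1·231 + 21   → row C = row A − 1·row B = (21, 1, −1)   [check: 1·252 − 1·231 = 21]
  231 = 11·21 + 0   → remainder 0, stop. gcd = 21 (last nonzero row C).
So gcd(252, 231) = 21, with Bézout identity 1·252 − 1·231 = 21. Containment (⊇): the Bézout identity exhibits 21 as an element of (252, 231), giving (21) ⊆ (252, 231). Containment (⊆): since 21 | 252 and 21 | 231 (252 = 21·12, 231 = 21·11), every Z-linear combination of 252 and 231 is divisible by 21, so (252, 231) ⊆ (21). Therefore (252, 231) = (21), d = 21.

Final answer: (252, 231) = (21); d = 21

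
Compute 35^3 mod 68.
Use repeated squaring. Binary(3) = 11. Walk through the bits of the exponent 3 left-to-right: at each bit after the leading one, square the running value, then multiply by 35 if the bit is 1 (always reducing mod 68):
  bit 1 = 1 (leading): start with 35.
  bit 2 = 1: square 35^2 = 1225 ≡ 1; bit is 1, so multiply 1·35 = 35 (mod 68).
Final value: 35^3 ≡ 35 (mod 68).

Final answer: 35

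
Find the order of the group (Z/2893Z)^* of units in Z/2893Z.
(Z/2893Z)^* consists of the classes a with gcd(a, 2893) = 1, so its order is φ(2893). φ is multiplicative, with φ(p^e) = p^e − p^(e−1). Factorise 2893 = 11 · 263. Then
  φ(2893) = (11 − 1) · (263 − 1) = 10 · 262 = 2620.
Thus |(Z/2893Z)^*| = 2620.

Final answer: |(Z/2893Z)^*| = 2620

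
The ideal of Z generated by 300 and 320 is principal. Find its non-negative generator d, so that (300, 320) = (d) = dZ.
In the PID Z, (a, b) is generated by gcd(a, b). Compute gcd(320, 300) with the extended Euclidean algorithm, tracking rows (r, s, t) with s·320 + t·300 = r:
  row A: (320, 1, 0)   [1·320 + 0·300 = 320]
  row B: (300, 0, 1)   [0·320 + 1·300 = 300]
  320 = 1·300 + 20   → row C = row A − 1·row B = (20, 1, −1)   [check: 1·320 − 1·300 = 20]
  300 = 15·20 + 0   → remainder 0, stop. gcd = 20 (last nonzero row C).
So gcd(300, 320) = 20, with Bézout identity 1·320 − 1·300 = 20. Containment (⊇): the Bézout identity exhibits 20 as an element of (300, 320), giving (20) ⊆ (300, 320). Containment (⊆): since 20 | 300 and 20 | 320 (300 = 20·15, 320 = 20·16), every Z-linear combination of 300 and 320 is divisible by 20, so (300, 320) ⊆ (20). Therefore (300, 320) = (20), d = 20.

Final answer: (300, 320) = (20); d = 20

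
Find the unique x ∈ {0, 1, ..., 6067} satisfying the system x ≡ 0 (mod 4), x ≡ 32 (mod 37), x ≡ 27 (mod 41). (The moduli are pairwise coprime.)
The moduli 4, 37, 41 are pairwise coprime, so by the CRT there is a unique solution mod 4·37·41 = 6068.
Solve by successive substitution. Start with x ≡ 0 (mod 4).
  Combine with x ≡ 32 (mod 37): write x = 4·t and require 4·t ≡ 32 (mod 37). Since 4^(−1) ≡ 28 (mod 37), t ≡ 28·32 ≡ 8 (mod 37). So x ≡ 4·8 = 32 (mod 148).
  Combine with x ≡ 27 (mod 41): write x = 32 + 148·t and require 32 + 148·t ≡ 27 (mod 41), i.e. 148·t ≡ 27 − 32 ≡ 36 (mod 41). Since 148^(−1) ≡ 23 (mod 41) (148 ≡ 25 (mod 41)), t ≡ 23·36 ≡ 8 (mod 41). So x ≡ 32 + 148·8 = 1216 (mod 6068).
Unique solution in [0, 6068): x = 1216.

Final answer: x ≡ 1216 (mod 6068); the representative in [0, 6068) is 1216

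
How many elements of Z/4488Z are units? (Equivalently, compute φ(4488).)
Z/4488Z has φ(4488) = 1280 units

An element a ∈ Z/4488Z is a unit iff gcd(a, 4488) = 1, so the number of units is φ(4488). φ is multiplicative, with φ(p^e) = p^e − p^(e−1). Factorise 4488 = 2^3 · 3 · 11 · 17. Then
  φ(4488) = (2^3 − 2^2) · (3 − 1) · (11 − 1) · (17 − 1) = 4 · 2 · 10 · 16 = 1280.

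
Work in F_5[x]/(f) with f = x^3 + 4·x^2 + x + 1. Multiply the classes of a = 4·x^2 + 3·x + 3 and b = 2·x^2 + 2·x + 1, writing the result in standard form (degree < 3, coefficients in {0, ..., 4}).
a · b ≡ 4·x + 1 (mod f(x))

Multiply as integer polynomials: a · b = 8·x^4 + 14·x^3 + 16·x^2 + 9·x + 3. Reducing coefficients mod 5: a · b ≡ 3·x^4 + 4·x^3 + x^2 + 4·x + 3. Now divide by f(x) = x^3 + 4·x^2 + x + 1 in F_5[x], eliminating the leading term at each step:
  leading term 3·x^4: subtract (3·x)·f(x) = 3·x^4 + 2·x^3 + 3·x^2 + 3·x, leaving 2·x^3 + 3·x^2 + x + 3 (coefficients mod 5)
  leading term 2·x^3: subtract (2)·f(x) = 2·x^3 + 3·x^2 + 2·x + 2, leaving 4·x + 1 (coefficients mod 5)
The degree is now < 3, so this is the remainder. Hence a · b ≡ 4·x + 1 in F_5[x]/(f).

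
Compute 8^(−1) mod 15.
Apply the extended Euclidean algorithm to (15, 8), tracking rows (r, s, t) with s·15 + t·8 = r. Each division r_prev = q·r_cur + r_new produces the new row as (previous row) − q·(current row):
  row A: (15, 1, 0)   [1·15 + 0·8 = 15]
  row B: (8, 0, 1)   [0·15 + 1·8 = 8]
  15 = 1·8 + 7   → row C = row A − 1·row B = (7, 1, −1)   [check: 1·15 − 1·8 = 7]
  8 = 1·7 + 1   → row D = row B − 1·row C = (1, −1, 2)   [check: −1·15 + 2·8 = 1]
  7 = 7·1 + 0   → remainder 0, stop. gcd = 1 (last nonzero row D).
The gcd is 1, so 8 is invertible mod 15. The last nonzero row gives −1·15 + 2·8 = 1, so t = 2. So 8^(−1) ≡ 2 (mod 15). Verify: 8 · 2 = 16 ≡ 1 (mod 15). ✓

Final answer: 8^(−1) ≡ 2 (mod 15)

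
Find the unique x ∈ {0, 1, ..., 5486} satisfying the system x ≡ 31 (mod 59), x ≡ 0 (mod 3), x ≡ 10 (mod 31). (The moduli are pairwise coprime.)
x ≡ 444 (mod 5487); the representative in [0, 5487) is 444

The moduli 59, 3, 31 are pairwise coprime, so by the CRT there is a unique solution mod 59·3·31 = 5487.
Solve by successive substitution. Start with x ≡ 31 (mod 59).
  Combine with x ≡ 0 (mod 3): write x = 31 + 59·t and require 31 + 59·t ≡ 0 (mod 3), i.e. 59·t ≡ 0 − 31 ≡ 2 (mod 3). Since 59^(−1) ≡ 2 (mod 3) (59 ≡ 2 (mod 3)), t ≡ 2·2 ≡ 1 (mod 3). So x ≡ 31 + 59·1 = 90 (mod 177).
  Combine with x ≡ 10 (mod 31): write x = 90 + 177·t and require 90 + 177·t ≡ 10 (mod 31), i.e. 177·t ≡ 10 − 90 ≡ 13 (mod 31). Since 177^(−1) ≡ 24 (mod 31) (177 ≡ 22 (mod 31)), t ≡ 24·13 ≡ 2 (mod 31). So x ≡ 90 + 177·2 = 444 (mod 5487).
Unique solution in [0, 5487): x = 444.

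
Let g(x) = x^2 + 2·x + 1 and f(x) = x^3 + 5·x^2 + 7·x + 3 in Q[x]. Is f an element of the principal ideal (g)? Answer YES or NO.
In Q[x] the ideal (g) consists of all multiples of g, so f ∈ (g) iff g | f, i.e. iff the remainder of f on division by g is 0. Divide f by g (g is monic, so eliminate the leading term of the running remainder at each step):
  leading term x^3: subtract (x)·g(x) = x^3 + 2·x^2 + x, leaving 3·x^2 + 6·x + 3
  leading term 3·x^2: subtract (3)·g(x) = 3·x^2 + 6·x + 3, leaving 0
The remainder is 0, so f(x) = g(x) · h(x) with h(x) = x + 3. Hence g | f, i.e. f ∈ (g).

Final answer: YES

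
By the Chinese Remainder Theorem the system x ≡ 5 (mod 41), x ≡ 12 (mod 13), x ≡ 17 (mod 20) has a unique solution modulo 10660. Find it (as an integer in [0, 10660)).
x ≡ 7877 (mod 10660); the representative in [0, 10660) is 7877

The moduli 41, 13, 20 are pairwise coprime, so by the CRT there is a unique solution mod 41·13·20 = 10660.
Solve by successive substitution. Start with x ≡ 5 (mod 41).
  Combine with x ≡ 12 (mod 13): write x = 5 + 41·t and require 5 + 41·t ≡ 12 (mod 13), i.e. 41·t ≡ 12 − 5 ≡ 7 (mod 13). Since 41^(−1) ≡ 7 (mod 13) (41 ≡ 2 (mod 13)), t ≡ 7·7 ≡ 10 (mod 13). So x ≡ 5 + 41·10 = 415 (mod 533).
  Combine with x ≡ 17 (mod 20): write x = 415 + 533·t and require 415 + 533·t ≡ 17 (mod 20), i.e. 533·t ≡ 17 − 415 ≡ 2 (mod 20). Since 533^(−1) ≡ 17 (mod 20) (533 ≡ 13 (mod 20)), t ≡ 17·2 ≡ 14 (mod 20). So x ≡ 415 + 533·14 = 7877 (mod 10660).
Unique solution in [0, 10660): x = 7877.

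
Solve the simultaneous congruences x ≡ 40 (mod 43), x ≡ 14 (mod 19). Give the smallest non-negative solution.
x ≡ 470 (mod 817); the representative in [0, 817) is 470

The moduli 43, 19 are pairwise coprime, so by the CRT there is a unique solution mod 43·19 = 817.
Solve by successive substitution. Start with x ≡ 40 (mod 43).
  Combine with x ≡ 14 (mod 19): write x = 40 + 43·t and require 40 + 43·t ≡ 14 (mod 19), i.e. 43·t ≡ 14 − 40 ≡ 12 (mod 19). Since 43^(−1) ≡ 4 (mod 19) (43 ≡ 5 (mod 19)), t ≡ 4·12 ≡ 10 (mod 19). So x ≡ 40 + 43·10 = 470 (mod 817).
Unique solution in [0, 817): x = 470.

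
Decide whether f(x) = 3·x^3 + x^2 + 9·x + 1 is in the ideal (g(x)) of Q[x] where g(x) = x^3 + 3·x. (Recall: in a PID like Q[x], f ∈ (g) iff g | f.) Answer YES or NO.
In Q[x] the ideal (g) consists of all multiples of g, so f ∈ (g) iff g | f, i.e. iff the remainder of f on division by g is 0. Divide f by g (g is monic, so eliminate the leading term of the running remainder at each step):
  leading term 3·x^3: subtract (3)·g(x) = 3·x^3 + 9·x, leaving x^2 + 1
The remainder r(x) = x^2 + 1 ≠ 0 (and deg r < deg g), so g ∤ f, i.e. f ∉ (g).

Final answer: NO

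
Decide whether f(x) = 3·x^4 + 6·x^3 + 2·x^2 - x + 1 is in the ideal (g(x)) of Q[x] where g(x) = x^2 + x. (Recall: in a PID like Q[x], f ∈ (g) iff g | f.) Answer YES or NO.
In Q[x] the ideal (g) consists of all multiples of g, so f ∈ (g) iff g | f, i.e. iff the remainder of f on division by g is 0. Divide f by g (g is monic, so eliminate the leading term of the running remainder at each step):
  leading term 3·x^4: subtract (3·x^2)·g(x) = 3·x^4 + 3·x^3, leaving 3·x^3 + 2·x^2 - x + 1
  leading term 3·x^3: subtract (3·x)·g(x) = 3·x^3 + 3·x^2, leaving -x^2 - x + 1
  leading term -x^2: subtract (-1)·g(x) = -x^2 - x, leaving 1
The remainder r(x) = 1 ≠ 0 (and deg r < deg g), so g ∤ f, i.e. f ∉ (g).

Final answer: NO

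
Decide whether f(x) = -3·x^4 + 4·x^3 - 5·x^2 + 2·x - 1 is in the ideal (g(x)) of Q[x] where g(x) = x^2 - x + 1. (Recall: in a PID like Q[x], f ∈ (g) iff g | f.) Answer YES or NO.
YES

In Q[x] the ideal (g) consists of all multiples of g, so f ∈ (g) iff g | f, i.e. iff the remainder of f on division by g is 0. Divide f by g (g is monic, so eliminate the leading term of the running remainder at each step):
  leading term -3·x^4: subtract (-3·x^2)·g(x) = -3·x^4 + 3·x^3 - 3·x^2, leaving x^3 - 2·x^2 + 2·x - 1
  leading term x^3: subtract (x)·g(x) = x^3 - x^2 + x, leaving -x^2 + x - 1
  leading term -x^2: subtract (-1)·g(x) = -x^2 + x - 1, leaving 0
The remainder is 0, so f(x) = g(x) · h(x) with h(x) = -3·x^2 + x - 1. Hence g | f, i.e. f ∈ (g).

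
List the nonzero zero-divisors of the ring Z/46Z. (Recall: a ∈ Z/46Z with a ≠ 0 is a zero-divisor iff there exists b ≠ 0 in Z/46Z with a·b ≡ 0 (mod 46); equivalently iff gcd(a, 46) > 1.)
nonzero zero-divisors of Z/46Z = {2, 4, 6, 8, 10, 12, 14, 16, 18, 20, 22, 23, 24, 26, 28, 30, 32, 34, 36, 38, 40, 42, 44}

An element a ∈ Z/46Z (with a ≠ 0) is a zero-divisor iff gcd(a, 46) > 1 (because a is a unit precisely when gcd(a, n) = 1, and in Z/nZ every nonzero, non-unit element is a zero-divisor). Scan a = 1, ..., 45 and keep those with gcd(a, 46) > 1:
  gcd(2, 46) = 2, gcd(4, 46) = 2, gcd(6, 46) = 2, gcd(8, 46) = 2, gcd(10, 46) = 2, gcd(12, 46) = 2, gcd(14, 46) = 2, gcd(16, 46) = 2, gcd(18, 46) = 2, gcd(20, 46) = 2, gcd(22, 46) = 2, gcd(23, 46) = 23, gcd(24, 46) = 2, gcd(26, 46) = 2, gcd(28, 46) = 2, gcd(30, 46) = 2, gcd(32, 46) = 2, gcd(34, 46) = 2, gcd(36, 46) = 2, gcd(38, 46) = 2, gcd(40, 46) = 2, gcd(42, 46) = 2, gcd(44, 46) = 2.
All other a ∈ {1, ..., 45} have gcd(a, 46) = 1 and are units. So the nonzero zero-divisors are exactly the 23 values of a appearing in this scan.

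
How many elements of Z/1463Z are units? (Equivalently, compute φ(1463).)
An element a ∈ Z/1463Z is a unit iff gcd(a, 1463) = 1, so the number of units is φ(1463). φ is multiplicative, with φ(p^e) = p^e − p^(e−1). Factorise 1463 = 7 · 11 · 19. Then
  φ(1463) = (7 − 1) · (11 − 1) · (19 − 1) = 6 · 10 · 18 = 1080.

Final answer: Z/1463Z has φ(1463) = 1080 units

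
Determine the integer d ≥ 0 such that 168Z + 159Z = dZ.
(168, 159) = (3); d = 3

In the PID Z, (a, b) is generated by gcd(a, b). Compute gcd(168, 159) with the extended Euclidean algorithm, tracking rows (r, s, t) with s·168 + t·159 = r:
  row A: (168, 1, 0)   [1·168 + 0·159 = 168]
  row B: (159, 0, 1)   [0·168 + 1·159 = 159]
  168 = 1·159 + 9   → row C = row A − 1·row B = (9, 1, −1)   [check: 1·168 − 1·159 = 9]
  159 = 17·9 + 6   → row D = row B − 17·row C = (6, −17, 18)   [check: −17·168 + 18·159 = 6]
  9 = 1·6 + 3   → row E = row C − 1·row D = (3, 18, −19)   [check: 18·168 − 19·159 = 3]
  6 = 2·3 + 0   → remainder 0, stop. gcd = 3 (last nonzero row E).
So gcd(168, 159) = 3, with Bézout identity 18·168 − 19·159 = 3. Containment (⊇): the Bézout identity exhibits 3 as an element of (168, 159), giving (3) ⊆ (168, 159). Containment (⊆): since 3 | 168 and 3 | 159 (168 = 3·56, 159 = 3·53), every Z-linear combination of 168 and 159 is divisible by 3, so (168, 159) ⊆ (3). Therefore (168, 159) = (3), d = 3.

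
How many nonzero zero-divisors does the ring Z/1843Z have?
In Z/1843Z each nonzero element is either a unit (gcd with 1843 is 1) or a zero-divisor (gcd > 1). The number of units is φ(1843): factorise 1843 = 19 · 97, so φ(1843) = (19 − 1) · (97 − 1) = 18 · 96 = 1728. The nonzero elements number 1843 − 1 = 1842. Hence the nonzero zero-divisors number 1842 − 1728 = 114.

Final answer: Z/1843Z has 114 nonzero zero-divisors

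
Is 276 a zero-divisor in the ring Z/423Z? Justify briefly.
gcd(276, 423) = 3 > 1, so 276 is not a unit in Z/423Z. In Z/nZ every nonzero non-unit is a zero-divisor: explicitly, take b = 423/gcd = 141 ≠ 0 (mod 423); then 276·141 = 38916 = 92·423, i.e. 276·141 ≡ 0 (mod 423). So 276 is a zero-divisor.

Final answer: YES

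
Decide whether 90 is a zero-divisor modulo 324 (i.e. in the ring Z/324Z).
gcd(90, 324) = 18 > 1, so 90 is not a unit in Z/324Z. In Z/nZ every nonzero non-unit is a zero-divisor: explicitly, take b = 324/gcd = 18 ≠ 0 (mod 324); then 90·18 = 1620 = 5·324, i.e. 90·18 ≡ 0 (mod 324). So 90 is a zero-divisor.

Final answer: YES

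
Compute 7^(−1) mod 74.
7^(−1) ≡ 53 (mod 74)

Apply the extended Euclidean algorithm to (74, 7), tracking rows (r, s, t) with s·74 + t·7 = r. Each division r_prev = q·r_cur + r_new produces the new row as (previous row) − q·(current row):
  row A: (74, 1, 0)   [1·74 + 0·7 = 74]
  row B: (7, 0, 1)   [0·74 + 1·7 = 7]
  74 = 10·7 + 4   → row C = row A − 10·row B = (4, 1, −10)   [check: 1·74 − 10·7 = 4]
  7 = 1·4 + 3   → row D = row B − 1·row C = (3, −1, 11)   [check: −1·74 + 11·7 = 3]
  4 = 1·3 + 1   → row E = row C − 1·row D = (1, 2, −21)   [check: 2·74 − 21·7 = 1]
  3 = 3·1 + 0   → remainder 0, stop. gcd = 1 (last nonzero row E).
The gcd is 1, so 7 is invertible mod 74. The last nonzero row gives 2·74 − 21·7 = 1, so t = −21. So 7^(−1) ≡ −21 ≡ 53 (mod 74). Verify: 7 · 53 = 371 ≡ 1 (mod 74). ✓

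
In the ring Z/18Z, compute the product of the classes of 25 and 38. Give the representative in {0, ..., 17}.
Reduce the factors first: 25 ≡ 7, 38 ≡ 2 (mod 18), so 25 · 38 ≡ 7 · 2 (mod 18). 7 · 2 = 14. Dividing by 18: 14 = 0·18 + 14. So (25 · 38) mod 18 = 14.

Final answer: 14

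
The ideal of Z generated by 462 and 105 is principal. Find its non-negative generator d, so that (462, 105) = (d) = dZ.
(462, 105) = (21); d = 21

In the PID Z, (a, b) is generated by gcd(a, b). Compute gcd(462, 105) with the extended Euclidean algorithm, tracking rows (r, s, t) with s·462 + t·105 = r:
  row A: (462, 1, 0)   [1·462 + 0·105 = 462]
  row B: (105, 0, 1)   [0·462 + 1·105 = 105]
  462 = 4·105 + 42   → row C = row A − 4·row B = (42, 1, −4)   [check: 1·462 − 4·105 = 42]
  105 = 2·42 + 21   → row D = row B − 2·row C = (21, −2, 9)   [check: −2·462 + 9·105 = 21]
  42 = 2·21 + 0   → remainder 0, stop. gcd = 21 (last nonzero row D).
So gcd(462, 105) = 21, with Bézout identity −2·462 + 9·105 = 21. Containment (⊇): the Bézout identity exhibits 21 as an element of (462, 105), giving (21) ⊆ (462, 105). Containment (⊆): since 21 | 462 and 21 | 105 (462 = 21·22, 105 = 21·5), every Z-linear combination of 462 and 105 is divisible by 21, so (462, 105) ⊆ (21). Therefore (462, 105) = (21), d = 21.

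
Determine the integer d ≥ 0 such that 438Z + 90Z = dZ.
(438, 90) = (6); d = 6

In the PID Z, (a, b) is generated by gcd(a, b). Compute gcd(438, 90) with the extended Euclidean algorithm, tracking rows (r, s, t) with s·438 + t·90 = r:
  row A: (438, 1, 0)   [1·438 + 0·90 = 438]
  row B: (90, 0, 1)   [0·438 + 1·90 = 90]
  438 = 4·90 + 78   → row C = row A − 4·row B = (78, 1, −4)   [check: 1·438 − 4·90 = 78]
  90 = 1·78 + 12   → row D = row B − 1·row C = (12, −1, 5)   [check: −1·438 + 5·90 = 12]
  78 = 6·12 + 6   → row E = row C − 6·row D = (6, 7, −34)   [check: 7·438 − 34·90 = 6]
  12 = 2·6 + 0   → remainder 0, stop. gcd = 6 (last nonzero row E).
So gcd(438, 90) = 6, with Bézout identity 7·438 − 34·90 = 6. Containment (⊇): the Bézout identity exhibits 6 as an element of (438, 90), giving (6) ⊆ (438, 90). Containment (⊆): since 6 | 438 and 6 | 90 (438 = 6·73, 90 = 6·15), every Z-linear combination of 438 and 90 is divisible by 6, so (438, 90) ⊆ (6). Therefore (438, 90) = (6), d = 6.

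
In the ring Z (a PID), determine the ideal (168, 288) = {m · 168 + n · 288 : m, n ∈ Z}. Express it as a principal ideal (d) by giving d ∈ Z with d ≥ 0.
In the PID Z, (a, b) is generated by gcd(a, b). Compute gcd(288, 168) with the extended Euclidean algorithm, tracking rows (r, s, t) with s·288 + t·168 = r:
  row A: (288, 1, 0)   [1·288 + 0·168 = 288]
  row B: (168, 0, 1)   [0·288 + 1·168 = 168]
  288 = 1·168 + 120   → row C = row A − 1·row B = (120, 1, −1)   [check: 1·288 − 1·168 = 120]
  168 = 1·120 + 48   → row D = row B − 1·row C = (48, −1, 2)   [check: −1·288 + 2·168 = 48]
  120 = 2·48 + 24   → row E = row C − 2·row D = (24, 3, −5)   [check: 3·288 − 5·168 = 24]
  48 = 2·24 + 0   → remainder 0, stop. gcd = 24 (last nonzero row E).
So gcd(168, 288) = 24, with Bézout identity 3·288 − 5·168 = 24. Containment (⊇): the Bézout identity exhibits 24 as an element of (168, 288), giving (24) ⊆ (168, 288). Containment (⊆): since 24 | 168 and 24 | 288 (168 = 24·7, 288 = 24·12), every Z-linear combination of 168 and 288 is divisible by 24, so (168, 288) ⊆ (24). Therefore (168, 288) = (24), d = 24.

Final answer: (168, 288) = (24); d = 24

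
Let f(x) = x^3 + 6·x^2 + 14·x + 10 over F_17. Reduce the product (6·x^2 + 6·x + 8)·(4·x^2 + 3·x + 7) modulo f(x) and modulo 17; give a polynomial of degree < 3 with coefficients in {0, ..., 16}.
Multiply as integer polynomials: a · b = 24·x^4 + 42·x^3 + 92·x^2 + 66·x + 56. Reducing coefficients mod 17: a · b ≡ 7·x^4 + 8·x^3 + 7·x^2 + 15·x + 5. Now divide by f(x) = x^3 + 6·x^2 + 14·x + 10 in F_17[x], eliminating the leading term at each step:
  leading term 7·x^4: subtract (7·x)·f(x) = 7·x^4 + 8·x^3 + 13·x^2 + 2·x, leaving 11·x^2 + 13·x + 5 (coefficients mod 17)
The degree is now < 3, so this is the remainder. Hence a · b ≡ 11·x^2 + 13·x + 5 in F_17[x]/(f).

Final answer: a · b ≡ 11·x^2 + 13·x + 5 (mod f(x))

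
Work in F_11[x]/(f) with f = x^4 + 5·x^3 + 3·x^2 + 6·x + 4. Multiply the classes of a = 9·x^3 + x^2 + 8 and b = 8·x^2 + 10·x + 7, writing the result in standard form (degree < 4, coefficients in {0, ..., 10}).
Multiply as integer polynomials: a · b = 72·x^5 + 98·x^4 + 73·x^3 + 71·x^2 + 80·x + 56. Reducing coefficients mod 11: a · b ≡ 6·x^5 + 10·x^4 + 7·x^3 + 5·x^2 + 3·x + 1. Now divide by f(x) = x^4 + 5·x^3 + 3·x^2 + 6·x + 4 in F_11[x], eliminating the leading term at each step:
  leading term 6·x^5: subtract (6·x)·f(x) = 6·x^5 + 8·x^4 + 7·x^3 + 3·x^2 + 2·x, leaving 2·x^4 + 2·x^2 + x + 1 (coefficients mod 11)
  leading term 2·x^4: subtract (2)·f(x) = 2·x^4 + 10·x^3 + 6·x^2 + x + 8, leaving x^3 + 7·x^2 + 4 (coefficients mod 11)
The degree is now < 4, so this is the remainder. Hence a · b ≡ x^3 + 7·x^2 + 4 in F_11[x]/(f).

Final answer: a · b ≡ x^3 + 7·x^2 + 4 (mod f(x))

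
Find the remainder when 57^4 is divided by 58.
1

Use repeated squaring. Binary(4) = 100. Walk through the bits of the exponent 4 left-to-right: at each bit after the leading one, square the running value, then multiply by 57 if the bit is 1 (always reducing mod 58):
  bit 1 = 1 (leading): start with 57.
  bit 2 = 0: square 57^2 = 3249 ≡ 1 (mod 58).
  bit 3 = 0: square 1^2 = 1 (mod 58).
Final value: 57^4 ≡ 1 (mod 58).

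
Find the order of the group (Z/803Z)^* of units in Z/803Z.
(Z/803Z)^* consists of the classes a with gcd(a, 803) = 1, so its order is φ(803). φ is multiplicative, with φ(p^e) = p^e − p^(e−1). Factorise 803 = 11 · 73. Then
  φ(803) = (11 − 1) · (73 − 1) = 10 · 72 = 720.
Thus |(Z/803Z)^*| = 720.

Final answer: |(Z/803Z)^*| = 720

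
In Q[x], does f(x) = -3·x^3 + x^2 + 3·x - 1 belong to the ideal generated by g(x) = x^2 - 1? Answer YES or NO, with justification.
In Q[x] the ideal (g) consists of all multiples of g, so f ∈ (g) iff g | f, i.e. iff the remainder of f on division by g is 0. Divide f by g (g is monic, so eliminate the leading term of the running remainder at each step):
  leading term -3·x^3: subtract (-3·x)·g(x) = -3·x^3 + 3·x, leaving x^2 - 1
  leading term x^2: subtract (1)·g(x) = x^2 - 1, leaving 0
The remainder is 0, so f(x) = g(x) · h(x) with h(x) = 1 - 3·x. Hence g | f, i.e. f ∈ (g).

Final answer: YES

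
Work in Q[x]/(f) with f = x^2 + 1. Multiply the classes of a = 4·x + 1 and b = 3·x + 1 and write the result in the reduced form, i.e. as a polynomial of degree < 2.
First multiply in Q[x] without reducing: a · b = 12·x^2 + 7·x + 1. Now divide by f(x) = x^2 + 1, eliminating the leading term at each step:
  leading term 12·x^2: subtract (12)·f(x) = 12·x^2 + 12, leaving 7·x - 11
The degree is now < 2, so this is the remainder. Hence a · b ≡ 7·x - 11 in Q[x]/(f).

Final answer: a · b ≡ 7·x - 11 (mod f(x))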